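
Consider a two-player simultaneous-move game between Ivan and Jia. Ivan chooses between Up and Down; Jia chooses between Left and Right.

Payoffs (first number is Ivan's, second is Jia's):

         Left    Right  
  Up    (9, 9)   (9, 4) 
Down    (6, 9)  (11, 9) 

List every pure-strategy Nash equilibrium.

(Up, Left): Ivan gets 9 ≥ 6 from Down, and Jia gets 9 ≥ 4 from Right — Nash equilibrium.
(Up, Right): Ivan prefers Down (11 > 9); Jia prefers Left (9 > 4) — not an equilibrium.
(Down, Left): Ivan prefers Up (9 > 6) — not an equilibrium.
(Down, Right): Ivan gets 11 ≥ 9 from Up, and Jia gets 9 ≥ 9 from Left — Nash equilibrium.

(Up, Left) and (Down, Right)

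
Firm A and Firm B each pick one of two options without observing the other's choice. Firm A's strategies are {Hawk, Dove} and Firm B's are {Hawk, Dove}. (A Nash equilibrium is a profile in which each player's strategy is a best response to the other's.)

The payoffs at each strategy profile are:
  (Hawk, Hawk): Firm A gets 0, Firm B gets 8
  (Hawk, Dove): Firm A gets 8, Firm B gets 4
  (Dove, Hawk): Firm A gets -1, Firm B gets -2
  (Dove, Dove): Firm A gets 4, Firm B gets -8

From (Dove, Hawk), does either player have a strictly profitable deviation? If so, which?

Firm A

Firm A at (Dove, Hawk) earns -1; deviating to Hawk yields 0 — a strict improvement.
Firm B earns -2; deviating to Dove yields -8 — not better.
Only Firm A has a strictly profitable deviation.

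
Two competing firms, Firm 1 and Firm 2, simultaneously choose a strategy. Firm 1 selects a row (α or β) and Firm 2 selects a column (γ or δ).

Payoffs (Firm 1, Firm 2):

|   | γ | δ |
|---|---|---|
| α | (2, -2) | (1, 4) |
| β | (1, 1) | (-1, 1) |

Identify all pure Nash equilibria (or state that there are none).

(α, γ): Firm 2 prefers δ (4 > -2) — not an equilibrium.
(α, δ): Firm 1 gets 1 ≥ -1 from β, and Firm 2 gets 4 ≥ -2 from γ — Nash equilibrium.
(β, γ): Firm 1 prefers α (2 > 1) — not an equilibrium.
(β, δ): Firm 1 prefers α (1 > -1) — not an equilibrium.

(α, δ)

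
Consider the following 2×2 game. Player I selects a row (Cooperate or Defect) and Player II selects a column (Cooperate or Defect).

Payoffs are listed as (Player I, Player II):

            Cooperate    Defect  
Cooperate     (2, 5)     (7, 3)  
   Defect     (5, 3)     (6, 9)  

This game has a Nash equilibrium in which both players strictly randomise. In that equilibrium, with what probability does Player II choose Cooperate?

1/4

Let y be the probability that Player II plays Cooperate. In a completely mixed equilibrium, Player I must be indifferent between Cooperate and Defect.
Player I's expected payoff from Cooperate is 2y + 7(1−y); from Defect it is 5y + 6(1−y).
Setting these equal: −5y + 7 = −y + 6, so y = 1/4.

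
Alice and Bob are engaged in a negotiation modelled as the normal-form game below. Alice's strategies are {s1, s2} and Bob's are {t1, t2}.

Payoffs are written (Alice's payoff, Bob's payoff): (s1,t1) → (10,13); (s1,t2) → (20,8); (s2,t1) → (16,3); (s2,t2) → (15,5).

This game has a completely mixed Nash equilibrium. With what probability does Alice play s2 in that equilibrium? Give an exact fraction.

Let r be the probability that Alice plays s1. In a completely mixed equilibrium, Bob must be indifferent between t1 and t2.
Bob's expected payoff from t1 is 13r + 3(1−r); from t2 it is 8r + 5(1−r).
Setting these equal: 10r + 3 = 3r + 5, so r = 2/7.
Therefore Alice plays s2 with probability 1 − 2/7 = 5/7.

5/7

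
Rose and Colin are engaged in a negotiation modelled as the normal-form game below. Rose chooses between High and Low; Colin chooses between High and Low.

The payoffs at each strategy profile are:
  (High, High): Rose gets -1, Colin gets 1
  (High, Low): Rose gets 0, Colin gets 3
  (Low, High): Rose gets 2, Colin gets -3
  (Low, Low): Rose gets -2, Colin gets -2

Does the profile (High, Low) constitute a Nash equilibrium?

At (High, Low), Rose earns 0; switching to Low would give -2, so Rose has no profitable deviation.
Colin earns 3; switching to High would give 1, so Colin has no profitable deviation.
Neither player can gain by a unilateral deviation, so this profile is a Nash equilibrium.

Yes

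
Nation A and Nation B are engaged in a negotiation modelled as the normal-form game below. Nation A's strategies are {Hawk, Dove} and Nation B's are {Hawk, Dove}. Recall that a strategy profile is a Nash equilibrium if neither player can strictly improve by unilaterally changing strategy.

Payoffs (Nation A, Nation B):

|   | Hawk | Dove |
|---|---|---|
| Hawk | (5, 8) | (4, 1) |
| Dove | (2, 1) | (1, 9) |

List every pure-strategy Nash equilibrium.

(Hawk, Hawk)

(Hawk, Hawk): Nation A gets 5 ≥ 2 from Dove, and Nation B gets 8 ≥ 1 from Dove — Nash equilibrium.
(Hawk, Dove): Nation B prefers Hawk (8 > 1) — not an equilibrium.
(Dove, Hawk): Nation A prefers Hawk (5 > 2); Nation B prefers Dove (9 > 1) — not an equilibrium.
(Dove, Dove): Nation A prefers Hawk (4 > 1) — not an equilibrium.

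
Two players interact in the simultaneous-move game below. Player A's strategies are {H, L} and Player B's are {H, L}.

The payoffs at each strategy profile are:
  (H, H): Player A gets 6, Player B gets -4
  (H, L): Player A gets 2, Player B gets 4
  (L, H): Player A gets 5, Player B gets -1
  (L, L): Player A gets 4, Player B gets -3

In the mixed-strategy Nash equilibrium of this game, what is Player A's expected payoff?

14/3

First find y, the probability Player B plays H, from Player A's indifference between H and L: 6y + 2(1−y) = 5y + 4(1−y), giving y = 2/3.
Since Player A is indifferent in equilibrium, Player A's expected payoff equals the payoff from either row against (2/3, 1/3). Using H: 6(2/3) + 2(1/3) = 14/3.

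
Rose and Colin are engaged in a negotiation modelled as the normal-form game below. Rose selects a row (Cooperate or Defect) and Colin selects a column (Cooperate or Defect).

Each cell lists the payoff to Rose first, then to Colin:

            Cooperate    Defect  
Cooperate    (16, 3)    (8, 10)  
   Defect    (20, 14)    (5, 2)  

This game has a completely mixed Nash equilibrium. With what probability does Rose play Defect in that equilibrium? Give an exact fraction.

Let p be the probability that Rose plays Cooperate. In a completely mixed equilibrium, Colin must be indifferent between Cooperate and Defect.
Colin's expected payoff from Cooperate is 3p + 14(1−p); from Defect it is 10p + 2(1−p).
Setting these equal: −11p + 14 = 8p + 2, so p = 12/19.
Therefore Rose plays Defect with probability 1 − 12/19 = 7/19.

7/19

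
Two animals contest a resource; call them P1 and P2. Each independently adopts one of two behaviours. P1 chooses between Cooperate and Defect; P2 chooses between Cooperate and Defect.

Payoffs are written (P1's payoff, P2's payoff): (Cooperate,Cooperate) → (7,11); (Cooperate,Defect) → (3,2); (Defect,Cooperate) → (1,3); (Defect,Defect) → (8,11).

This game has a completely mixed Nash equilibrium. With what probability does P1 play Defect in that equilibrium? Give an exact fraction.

Let p be the probability that P1 plays Cooperate. In a completely mixed equilibrium, P2 must be indifferent between Cooperate and Defect.
P2's expected payoff from Cooperate is 11p + 3(1−p); from Defect it is 2p + 11(1−p).
Setting these equal: 8p + 3 = −9p + 11, so p = 8/17.
Therefore P1 plays Defect with probability 1 − 8/17 = 9/17.

9/17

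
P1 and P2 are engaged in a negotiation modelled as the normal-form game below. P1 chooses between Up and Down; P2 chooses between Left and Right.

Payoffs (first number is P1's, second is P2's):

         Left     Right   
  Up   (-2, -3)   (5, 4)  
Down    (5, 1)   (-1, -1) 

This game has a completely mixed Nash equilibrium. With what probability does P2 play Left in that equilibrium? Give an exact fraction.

6/13

Let y be the probability that P2 plays Left. In a completely mixed equilibrium, P1 must be indifferent between Up and Down.
P1's expected payoff from Up is −2y + 5(1−y); from Down it is 5y − (1−y).
Setting these equal: −7y + 5 = 6y − 1, so y = 6/13.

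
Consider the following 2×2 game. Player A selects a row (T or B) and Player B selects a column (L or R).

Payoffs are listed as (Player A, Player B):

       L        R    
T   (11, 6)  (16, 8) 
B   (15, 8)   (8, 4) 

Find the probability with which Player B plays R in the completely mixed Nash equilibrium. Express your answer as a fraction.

Let c be the probability that Player B plays L. In a completely mixed equilibrium, Player A must be indifferent between T and B.
Player A's expected payoff from T is 11c + 16(1−c); from B it is 15c + 8(1−c).
Setting these equal: −5c + 16 = 7c + 8, so c = 2/3.
Therefore Player B plays R with probability 1 − 2/3 = 1/3.

1/3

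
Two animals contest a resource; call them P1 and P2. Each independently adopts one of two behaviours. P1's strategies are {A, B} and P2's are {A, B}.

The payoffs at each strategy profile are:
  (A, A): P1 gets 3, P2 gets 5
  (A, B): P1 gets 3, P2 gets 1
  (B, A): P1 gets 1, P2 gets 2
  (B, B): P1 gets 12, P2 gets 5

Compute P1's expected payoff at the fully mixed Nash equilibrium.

3

First find q, the probability P2 plays A, from P1's indifference between A and B: 3q + 3(1−q) = q + 12(1−q), giving q = 9/11.
Since P1 is indifferent in equilibrium, P1's expected payoff equals the payoff from either row against (9/11, 2/11). Using A: 3(9/11) + 3(2/11) = 3.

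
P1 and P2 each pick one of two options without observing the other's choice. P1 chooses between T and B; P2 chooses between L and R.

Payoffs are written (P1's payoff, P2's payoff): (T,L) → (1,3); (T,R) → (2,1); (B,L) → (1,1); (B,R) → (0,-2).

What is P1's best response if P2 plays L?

either — both T and B are best responses

Against L, P1 earns 1 from T and 1 from B.
So either strategy is a best response.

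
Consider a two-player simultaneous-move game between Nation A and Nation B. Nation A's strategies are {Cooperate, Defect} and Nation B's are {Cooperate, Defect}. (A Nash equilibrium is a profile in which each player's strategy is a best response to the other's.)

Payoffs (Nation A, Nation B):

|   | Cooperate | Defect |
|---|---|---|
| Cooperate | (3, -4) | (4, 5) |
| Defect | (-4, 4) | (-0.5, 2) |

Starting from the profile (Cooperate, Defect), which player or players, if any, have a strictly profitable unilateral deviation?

Neither

Nation A at (Cooperate, Defect) earns 4; deviating to Defect yields -0.5 — not better.
Nation B earns 5; deviating to Cooperate yields -4 — not better.
Neither player can strictly improve; the profile is a Nash equilibrium.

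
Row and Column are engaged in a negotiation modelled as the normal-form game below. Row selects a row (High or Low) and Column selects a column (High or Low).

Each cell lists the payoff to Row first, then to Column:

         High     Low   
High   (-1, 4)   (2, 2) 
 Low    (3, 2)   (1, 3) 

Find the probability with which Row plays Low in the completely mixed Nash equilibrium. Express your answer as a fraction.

2/3

Let r be the probability that Row plays High. In a completely mixed equilibrium, Column must be indifferent between High and Low.
Column's expected payoff from High is 4r + 2(1−r); from Low it is 2r + 3(1−r).
Setting these equal: 2r + 2 = −r + 3, so r = 1/3.
Therefore Row plays Low with probability 1 − 1/3 = 2/3.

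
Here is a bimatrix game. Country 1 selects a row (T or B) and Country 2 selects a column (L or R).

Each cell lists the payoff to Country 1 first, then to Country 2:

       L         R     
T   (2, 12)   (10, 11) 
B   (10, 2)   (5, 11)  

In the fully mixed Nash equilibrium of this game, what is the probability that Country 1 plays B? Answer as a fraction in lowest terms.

Let x be the probability that Country 1 plays T. In a completely mixed equilibrium, Country 2 must be indifferent between L and R.
Country 2's expected payoff from L is 12x + 2(1−x); from R it is 11x + 11(1−x).
Setting these equal: 10x + 2 = 11, so x = 9/10.
Therefore Country 1 plays B with probability 1 − 9/10 = 1/10.

1/10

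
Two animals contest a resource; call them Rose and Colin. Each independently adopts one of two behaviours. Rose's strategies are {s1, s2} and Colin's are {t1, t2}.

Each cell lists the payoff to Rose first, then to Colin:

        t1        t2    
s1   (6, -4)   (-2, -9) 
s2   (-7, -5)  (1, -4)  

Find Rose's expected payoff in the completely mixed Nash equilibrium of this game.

First find y, the probability Colin plays t1, from Rose's indifference between s1 and s2: 6y − 2(1−y) = −7y + (1−y), giving y = 3/16.
Since Rose is indifferent in equilibrium, Rose's expected payoff equals the payoff from either row against (3/16, 13/16). Using s1: 6(3/16) − 2(13/16) = -1/2.

-1/2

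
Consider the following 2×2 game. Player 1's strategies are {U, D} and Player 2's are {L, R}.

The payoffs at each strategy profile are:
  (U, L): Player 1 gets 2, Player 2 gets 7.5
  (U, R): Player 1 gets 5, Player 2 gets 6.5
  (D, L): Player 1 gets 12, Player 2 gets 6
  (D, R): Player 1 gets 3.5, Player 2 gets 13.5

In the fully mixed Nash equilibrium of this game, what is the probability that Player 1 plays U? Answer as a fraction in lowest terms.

15/17

Let x be the probability that Player 1 plays U. In a completely mixed equilibrium, Player 2 must be indifferent between L and R.
Player 2's expected payoff from L is 7.5x + 6(1−x); from R it is 6.5x + 13.5(1−x).
Setting these equal: 1.5x + 6 = −7x + 13.5, so x = 15/17.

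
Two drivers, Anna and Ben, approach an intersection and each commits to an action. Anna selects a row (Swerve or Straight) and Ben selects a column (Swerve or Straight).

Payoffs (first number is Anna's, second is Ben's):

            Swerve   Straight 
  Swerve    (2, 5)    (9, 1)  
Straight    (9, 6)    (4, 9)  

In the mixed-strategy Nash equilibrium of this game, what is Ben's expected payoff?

First find p, the probability Anna plays Swerve, from Ben's indifference between Swerve and Straight: 5p + 6(1−p) = p + 9(1−p), giving p = 3/7.
Since Ben is indifferent in equilibrium, Ben's expected payoff equals the payoff from either column against (3/7, 4/7). Using Swerve: 5(3/7) + 6(4/7) = 39/7.

39/7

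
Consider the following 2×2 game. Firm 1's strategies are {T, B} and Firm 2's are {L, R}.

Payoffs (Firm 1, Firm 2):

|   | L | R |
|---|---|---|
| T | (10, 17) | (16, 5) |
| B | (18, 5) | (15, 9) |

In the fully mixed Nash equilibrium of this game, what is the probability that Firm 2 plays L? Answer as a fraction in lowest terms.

Let y be the probability that Firm 2 plays L. In a completely mixed equilibrium, Firm 1 must be indifferent between T and B.
Firm 1's expected payoff from T is 10y + 16(1−y); from B it is 18y + 15(1−y).
Setting these equal: −6y + 16 = 3y + 15, so y = 1/9.

1/9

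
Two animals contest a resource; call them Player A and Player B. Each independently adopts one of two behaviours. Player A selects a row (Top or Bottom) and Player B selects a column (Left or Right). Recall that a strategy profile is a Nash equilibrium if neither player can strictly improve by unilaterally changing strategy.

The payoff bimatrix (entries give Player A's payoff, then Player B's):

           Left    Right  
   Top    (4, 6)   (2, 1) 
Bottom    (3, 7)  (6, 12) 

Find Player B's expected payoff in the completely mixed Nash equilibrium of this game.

13/2

First find x, the probability Player A plays Top, from Player B's indifference between Left and Right: 6x + 7(1−x) = x + 12(1−x), giving x = 1/2.
Since Player B is indifferent in equilibrium, Player B's expected payoff equals the payoff from either column against (1/2, 1/2). Using Left: 6(1/2) + 7(1/2) = 13/2.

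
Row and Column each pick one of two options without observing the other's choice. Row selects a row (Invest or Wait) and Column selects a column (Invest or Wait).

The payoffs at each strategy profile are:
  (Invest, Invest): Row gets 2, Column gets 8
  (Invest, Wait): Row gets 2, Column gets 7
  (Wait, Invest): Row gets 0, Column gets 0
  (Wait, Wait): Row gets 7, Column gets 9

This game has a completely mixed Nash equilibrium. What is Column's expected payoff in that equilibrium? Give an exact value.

36/5

First find x, the probability Row plays Invest, from Column's indifference between Invest and Wait: 8x = 7x + 9(1−x), giving x = 9/10.
Since Column is indifferent in equilibrium, Column's expected payoff equals the payoff from either column against (9/10, 1/10). Using Invest: 8(9/10) = 36/5.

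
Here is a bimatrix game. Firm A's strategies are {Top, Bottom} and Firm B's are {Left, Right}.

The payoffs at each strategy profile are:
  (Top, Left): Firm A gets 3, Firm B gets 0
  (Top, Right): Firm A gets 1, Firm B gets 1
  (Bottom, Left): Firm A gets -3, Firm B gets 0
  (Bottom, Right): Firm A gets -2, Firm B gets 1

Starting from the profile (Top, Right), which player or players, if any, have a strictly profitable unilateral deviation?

Firm A at (Top, Right) earns 1; deviating to Bottom yields -2 — not better.
Firm B earns 1; deviating to Left yields 0 — not better.
Neither player can strictly improve; the profile is a Nash equilibrium.

Neither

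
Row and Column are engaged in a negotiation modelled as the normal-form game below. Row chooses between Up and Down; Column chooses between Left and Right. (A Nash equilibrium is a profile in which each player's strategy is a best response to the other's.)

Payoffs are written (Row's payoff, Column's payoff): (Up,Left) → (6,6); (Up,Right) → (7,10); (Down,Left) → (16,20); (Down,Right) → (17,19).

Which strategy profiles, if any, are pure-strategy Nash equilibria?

(Up, Left): Row prefers Down (16 > 6); Column prefers Right (10 > 6) — not an equilibrium.
(Up, Right): Row prefers Down (17 > 7) — not an equilibrium.
(Down, Left): Row gets 16 ≥ 6 from Up, and Column gets 20 ≥ 19 from Right — Nash equilibrium.
(Down, Right): Column prefers Left (20 > 19) — not an equilibrium.

(Down, Left)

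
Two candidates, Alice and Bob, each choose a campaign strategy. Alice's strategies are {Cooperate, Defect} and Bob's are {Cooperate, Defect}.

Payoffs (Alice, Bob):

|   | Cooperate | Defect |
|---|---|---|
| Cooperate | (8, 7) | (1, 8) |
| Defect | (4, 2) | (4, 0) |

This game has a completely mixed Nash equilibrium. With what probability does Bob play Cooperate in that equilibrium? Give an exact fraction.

3/7

Let y be the probability that Bob plays Cooperate. In a completely mixed equilibrium, Alice must be indifferent between Cooperate and Defect.
Alice's expected payoff from Cooperate is 8y + (1−y); from Defect it is 4y + 4(1−y).
Setting these equal: 7y + 1 = 4, so y = 3/7.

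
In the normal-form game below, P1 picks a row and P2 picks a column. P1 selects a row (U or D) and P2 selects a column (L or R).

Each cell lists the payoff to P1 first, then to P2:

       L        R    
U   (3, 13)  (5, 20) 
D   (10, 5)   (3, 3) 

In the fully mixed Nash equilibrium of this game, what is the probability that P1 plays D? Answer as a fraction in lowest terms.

7/9

Let r be the probability that P1 plays U. In a completely mixed equilibrium, P2 must be indifferent between L and R.
P2's expected payoff from L is 13r + 5(1−r); from R it is 20r + 3(1−r).
Setting these equal: 8r + 5 = 17r + 3, so r = 2/9.
Therefore P1 plays D with probability 1 − 2/9 = 7/9.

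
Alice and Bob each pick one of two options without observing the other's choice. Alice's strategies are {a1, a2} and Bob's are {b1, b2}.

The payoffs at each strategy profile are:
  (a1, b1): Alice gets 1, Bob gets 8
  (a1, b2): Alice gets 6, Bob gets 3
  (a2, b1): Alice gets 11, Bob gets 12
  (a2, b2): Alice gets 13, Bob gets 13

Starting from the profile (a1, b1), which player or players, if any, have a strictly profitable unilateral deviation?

Alice at (a1, b1) earns 1; deviating to a2 yields 11 — a strict improvement.
Bob earns 8; deviating to b2 yields 3 — not better.
Only Alice has a strictly profitable deviation.

Alice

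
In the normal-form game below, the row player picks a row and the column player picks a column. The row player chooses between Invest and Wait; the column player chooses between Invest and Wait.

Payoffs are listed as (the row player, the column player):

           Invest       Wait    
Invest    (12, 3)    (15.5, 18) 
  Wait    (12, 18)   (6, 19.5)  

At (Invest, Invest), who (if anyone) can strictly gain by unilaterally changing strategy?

The row player at (Invest, Invest) earns 12; deviating to Wait yields 12 — not better.
The column player earns 3; deviating to Wait yields 18 — a strict improvement.
Only the column player has a strictly profitable deviation.

The column player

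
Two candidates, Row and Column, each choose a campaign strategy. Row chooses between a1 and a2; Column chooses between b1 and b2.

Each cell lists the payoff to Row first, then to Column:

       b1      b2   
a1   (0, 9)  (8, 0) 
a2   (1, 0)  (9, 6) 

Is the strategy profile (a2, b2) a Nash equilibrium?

At (a2, b2), Row earns 9; switching to a1 would give 8, so Row has no profitable deviation.
Column earns 6; switching to b1 would give 0, so Column has no profitable deviation.
Neither player can gain by a unilateral deviation, so this profile is a Nash equilibrium.

Yes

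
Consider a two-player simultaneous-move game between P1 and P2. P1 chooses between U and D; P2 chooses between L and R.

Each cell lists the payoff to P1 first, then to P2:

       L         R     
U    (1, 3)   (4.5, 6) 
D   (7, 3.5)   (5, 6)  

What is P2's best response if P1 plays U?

Against U, P2 earns 3 from L and 6 from R.
So R is the best response.

R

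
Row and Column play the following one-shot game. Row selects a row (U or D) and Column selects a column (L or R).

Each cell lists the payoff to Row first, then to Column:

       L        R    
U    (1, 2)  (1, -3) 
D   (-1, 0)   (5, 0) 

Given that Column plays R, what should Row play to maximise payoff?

Against R, Row earns 1 from U and 5 from D.
So D is the best response.

D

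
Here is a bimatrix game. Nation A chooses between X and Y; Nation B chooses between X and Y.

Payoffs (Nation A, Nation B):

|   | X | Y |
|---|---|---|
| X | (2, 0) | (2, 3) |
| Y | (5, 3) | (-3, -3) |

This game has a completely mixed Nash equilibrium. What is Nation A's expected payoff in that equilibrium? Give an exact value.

2

First find y, the probability Nation B plays X, from Nation A's indifference between X and Y: 2y + 2(1−y) = 5y − 3(1−y), giving y = 5/8.
Since Nation A is indifferent in equilibrium, Nation A's expected payoff equals the payoff from either row against (5/8, 3/8). Using X: 2(5/8) + 2(3/8) = 2.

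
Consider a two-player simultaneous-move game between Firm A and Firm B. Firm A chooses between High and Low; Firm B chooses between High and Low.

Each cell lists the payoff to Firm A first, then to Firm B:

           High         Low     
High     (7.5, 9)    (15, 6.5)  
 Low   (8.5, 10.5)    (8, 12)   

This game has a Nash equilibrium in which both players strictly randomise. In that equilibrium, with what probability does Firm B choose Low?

Let y be the probability that Firm B plays High. In a completely mixed equilibrium, Firm A must be indifferent between High and Low.
Firm A's expected payoff from High is 7.5y + 15(1−y); from Low it is 8.5y + 8(1−y).
Setting these equal: −7.5y + 15 = 0.5y + 8, so y = 7/8.
Therefore Firm B plays Low with probability 1 − 7/8 = 1/8.

1/8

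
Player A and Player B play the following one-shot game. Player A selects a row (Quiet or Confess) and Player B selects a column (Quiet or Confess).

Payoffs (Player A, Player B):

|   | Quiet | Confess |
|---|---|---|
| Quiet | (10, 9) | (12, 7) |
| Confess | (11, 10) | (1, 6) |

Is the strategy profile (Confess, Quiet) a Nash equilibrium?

Yes

At (Confess, Quiet), Player A earns 11; switching to Quiet would give 10, so Player A has no profitable deviation.
Player B earns 10; switching to Confess would give 6, so Player B has no profitable deviation.
Neither player can gain by a unilateral deviation, so this profile is a Nash equilibrium.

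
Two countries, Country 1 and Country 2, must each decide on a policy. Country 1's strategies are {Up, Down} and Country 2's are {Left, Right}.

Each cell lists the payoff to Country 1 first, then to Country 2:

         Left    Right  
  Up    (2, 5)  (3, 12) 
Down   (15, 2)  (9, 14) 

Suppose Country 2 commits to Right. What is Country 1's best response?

Down

Against Right, Country 1 earns 3 from Up and 9 from Down.
So Down is the best response.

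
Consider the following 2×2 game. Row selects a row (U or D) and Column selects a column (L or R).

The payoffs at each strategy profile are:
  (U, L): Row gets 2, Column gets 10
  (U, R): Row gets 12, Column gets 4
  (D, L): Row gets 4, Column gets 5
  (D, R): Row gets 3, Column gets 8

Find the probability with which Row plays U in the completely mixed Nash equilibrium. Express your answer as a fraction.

1/3

Let p be the probability that Row plays U. In a completely mixed equilibrium, Column must be indifferent between L and R.
Column's expected payoff from L is 10p + 5(1−p); from R it is 4p + 8(1−p).
Setting these equal: 5p + 5 = −4p + 8, so p = 1/3.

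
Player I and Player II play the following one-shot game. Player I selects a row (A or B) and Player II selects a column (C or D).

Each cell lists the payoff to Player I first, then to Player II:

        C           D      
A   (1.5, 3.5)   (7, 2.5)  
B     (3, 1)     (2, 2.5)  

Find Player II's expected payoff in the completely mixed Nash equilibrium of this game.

First find x, the probability Player I plays A, from Player II's indifference between C and D: 3.5x + (1−x) = 2.5x + 2.5(1−x), giving x = 3/5.
Since Player II is indifferent in equilibrium, Player II's expected payoff equals the payoff from either column against (3/5, 2/5). Using C: 3.5(3/5) + (2/5) = 5/2.

5/2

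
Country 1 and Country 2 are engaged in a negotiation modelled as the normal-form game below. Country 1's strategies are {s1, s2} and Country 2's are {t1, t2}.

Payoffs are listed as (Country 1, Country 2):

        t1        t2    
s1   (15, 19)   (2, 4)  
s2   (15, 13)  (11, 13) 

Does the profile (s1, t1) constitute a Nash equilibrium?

At (s1, t1), Country 1 earns 15; switching to s2 would give 15, so Country 1 has no profitable deviation.
Country 2 earns 19; switching to t2 would give 4, so Country 2 has no profitable deviation.
Neither player can gain by a unilateral deviation, so this profile is a Nash equilibrium.

Yes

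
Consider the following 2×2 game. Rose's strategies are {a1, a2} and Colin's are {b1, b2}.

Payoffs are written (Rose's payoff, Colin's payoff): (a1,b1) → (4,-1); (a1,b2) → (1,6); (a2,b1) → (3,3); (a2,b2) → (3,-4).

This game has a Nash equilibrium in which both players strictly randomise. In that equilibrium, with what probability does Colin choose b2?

Let q be the probability that Colin plays b1. In a completely mixed equilibrium, Rose must be indifferent between a1 and a2.
Rose's expected payoff from a1 is 4q + (1−q); from a2 it is 3q + 3(1−q).
Setting these equal: 3q + 1 = 3, so q = 2/3.
Therefore Colin plays b2 with probability 1 − 2/3 = 1/3.

1/3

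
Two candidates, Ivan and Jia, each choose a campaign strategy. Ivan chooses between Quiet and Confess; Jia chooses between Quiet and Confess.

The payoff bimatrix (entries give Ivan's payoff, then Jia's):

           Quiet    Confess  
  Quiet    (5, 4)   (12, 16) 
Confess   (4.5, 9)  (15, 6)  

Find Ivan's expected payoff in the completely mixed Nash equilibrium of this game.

6

First find y, the probability Jia plays Quiet, from Ivan's indifference between Quiet and Confess: 5y + 12(1−y) = 4.5y + 15(1−y), giving y = 6/7.
Since Ivan is indifferent in equilibrium, Ivan's expected payoff equals the payoff from either row against (6/7, 1/7). Using Quiet: 5(6/7) + 12(1/7) = 6.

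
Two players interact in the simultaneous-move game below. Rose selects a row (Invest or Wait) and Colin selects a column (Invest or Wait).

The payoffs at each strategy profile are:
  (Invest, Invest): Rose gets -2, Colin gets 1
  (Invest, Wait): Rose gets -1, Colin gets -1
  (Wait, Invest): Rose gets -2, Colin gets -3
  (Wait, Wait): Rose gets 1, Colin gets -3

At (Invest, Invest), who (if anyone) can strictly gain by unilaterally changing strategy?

Neither

Rose at (Invest, Invest) earns -2; deviating to Wait yields -2 — not better.
Colin earns 1; deviating to Wait yields -1 — not better.
Neither player can strictly improve; the profile is a Nash equilibrium.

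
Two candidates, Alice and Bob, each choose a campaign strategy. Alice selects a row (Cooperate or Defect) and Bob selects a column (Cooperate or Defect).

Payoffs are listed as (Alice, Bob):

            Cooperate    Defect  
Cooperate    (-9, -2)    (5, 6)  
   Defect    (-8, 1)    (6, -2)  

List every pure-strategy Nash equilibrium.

(Defect, Cooperate)

(Cooperate, Cooperate): Alice prefers Defect (-8 > -9); Bob prefers Defect (6 > -2) — not an equilibrium.
(Cooperate, Defect): Alice prefers Defect (6 > 5) — not an equilibrium.
(Defect, Cooperate): Alice gets -8 ≥ -9 from Cooperate, and Bob gets 1 ≥ -2 from Defect — Nash equilibrium.
(Defect, Defect): Bob prefers Cooperate (1 > -2) — not an equilibrium.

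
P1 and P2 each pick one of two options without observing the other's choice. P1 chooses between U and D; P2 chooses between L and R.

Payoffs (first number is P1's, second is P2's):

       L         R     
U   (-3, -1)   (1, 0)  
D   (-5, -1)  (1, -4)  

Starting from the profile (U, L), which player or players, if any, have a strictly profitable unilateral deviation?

P2

P1 at (U, L) earns -3; deviating to D yields -5 — not better.
P2 earns -1; deviating to R yields 0 — a strict improvement.
Only P2 has a strictly profitable deviation.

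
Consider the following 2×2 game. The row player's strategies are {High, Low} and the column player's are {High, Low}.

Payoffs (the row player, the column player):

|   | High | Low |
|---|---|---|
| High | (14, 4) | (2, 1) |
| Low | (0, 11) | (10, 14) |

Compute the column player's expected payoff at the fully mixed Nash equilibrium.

First find p, the probability the row player plays High, from the column player's indifference between High and Low: 4p + 11(1−p) = p + 14(1−p), giving p = 1/2.
Since the column player is indifferent in equilibrium, the column player's expected payoff equals the payoff from either column against (1/2, 1/2). Using High: 4(1/2) + 11(1/2) = 15/2.

15/2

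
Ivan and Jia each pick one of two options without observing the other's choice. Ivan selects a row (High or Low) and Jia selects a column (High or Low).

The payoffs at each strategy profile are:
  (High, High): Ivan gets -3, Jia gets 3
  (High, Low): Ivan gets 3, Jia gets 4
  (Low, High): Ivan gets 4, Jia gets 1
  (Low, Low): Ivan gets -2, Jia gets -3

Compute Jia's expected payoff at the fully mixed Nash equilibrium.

13/5

First find x, the probability Ivan plays High, from Jia's indifference between High and Low: 3x + (1−x) = 4x − 3(1−x), giving x = 4/5.
Since Jia is indifferent in equilibrium, Jia's expected payoff equals the payoff from either column against (4/5, 1/5). Using High: 3(4/5) + (1/5) = 13/5.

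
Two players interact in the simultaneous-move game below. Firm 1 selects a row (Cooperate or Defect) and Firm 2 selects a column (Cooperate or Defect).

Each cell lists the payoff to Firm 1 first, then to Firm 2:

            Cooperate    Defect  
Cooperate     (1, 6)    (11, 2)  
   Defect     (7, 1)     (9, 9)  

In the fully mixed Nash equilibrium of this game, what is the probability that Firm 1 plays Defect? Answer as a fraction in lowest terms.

Let r be the probability that Firm 1 plays Cooperate. In a completely mixed equilibrium, Firm 2 must be indifferent between Cooperate and Defect.
Firm 2's expected payoff from Cooperate is 6r + (1−r); from Defect it is 2r + 9(1−r).
Setting these equal: 5r + 1 = −7r + 9, so r = 2/3.
Therefore Firm 1 plays Defect with probability 1 − 2/3 = 1/3.

1/3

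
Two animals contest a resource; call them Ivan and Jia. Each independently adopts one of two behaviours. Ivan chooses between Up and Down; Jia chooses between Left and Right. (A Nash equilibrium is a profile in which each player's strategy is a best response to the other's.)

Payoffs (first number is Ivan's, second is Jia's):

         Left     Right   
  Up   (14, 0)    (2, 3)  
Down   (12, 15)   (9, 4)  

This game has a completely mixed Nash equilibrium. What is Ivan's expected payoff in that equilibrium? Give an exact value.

First find y, the probability Jia plays Left, from Ivan's indifference between Up and Down: 14y + 2(1−y) = 12y + 9(1−y), giving y = 7/9.
Since Ivan is indifferent in equilibrium, Ivan's expected payoff equals the payoff from either row against (7/9, 2/9). Using Up: 14(7/9) + 2(2/9) = 34/3.

34/3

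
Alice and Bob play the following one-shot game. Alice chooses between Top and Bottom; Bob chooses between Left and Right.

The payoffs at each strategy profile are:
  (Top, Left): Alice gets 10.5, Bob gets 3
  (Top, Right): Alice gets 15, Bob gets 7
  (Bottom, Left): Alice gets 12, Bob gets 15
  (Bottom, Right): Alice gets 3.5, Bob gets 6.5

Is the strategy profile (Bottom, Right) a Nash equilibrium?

No

At (Bottom, Right), Alice earns 3.5; switching to Top would give 15, so Alice would deviate.
Bob earns 6.5; switching to Left would give 15, so Bob would deviate.
Since at least one player can profitably deviate, this is not a Nash equilibrium.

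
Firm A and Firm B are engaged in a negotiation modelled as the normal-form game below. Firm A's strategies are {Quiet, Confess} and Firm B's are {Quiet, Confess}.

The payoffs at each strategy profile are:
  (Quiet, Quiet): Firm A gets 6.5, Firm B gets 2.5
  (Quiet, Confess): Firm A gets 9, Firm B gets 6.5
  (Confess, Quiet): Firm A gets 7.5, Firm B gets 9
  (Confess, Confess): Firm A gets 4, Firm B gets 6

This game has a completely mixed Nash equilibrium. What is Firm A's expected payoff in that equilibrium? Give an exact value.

First find q, the probability Firm B plays Quiet, from Firm A's indifference between Quiet and Confess: 6.5q + 9(1−q) = 7.5q + 4(1−q), giving q = 5/6.
Since Firm A is indifferent in equilibrium, Firm A's expected payoff equals the payoff from either row against (5/6, 1/6). Using Quiet: 6.5(5/6) + 9(1/6) = 83/12.

83/12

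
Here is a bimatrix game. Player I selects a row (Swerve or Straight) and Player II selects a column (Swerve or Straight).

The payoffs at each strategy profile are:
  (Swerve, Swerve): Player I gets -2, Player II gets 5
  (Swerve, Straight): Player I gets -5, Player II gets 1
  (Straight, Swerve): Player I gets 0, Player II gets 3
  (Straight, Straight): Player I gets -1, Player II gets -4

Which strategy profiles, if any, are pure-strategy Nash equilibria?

(Straight, Swerve)

(Swerve, Swerve): Player I prefers Straight (0 > -2) — not an equilibrium.
(Swerve, Straight): Player I prefers Straight (-1 > -5); Player II prefers Swerve (5 > 1) — not an equilibrium.
(Straight, Swerve): Player I gets 0 ≥ -2 from Swerve, and Player II gets 3 ≥ -4 from Straight — Nash equilibrium.
(Straight, Straight): Player II prefers Swerve (3 > -4) — not an equilibrium.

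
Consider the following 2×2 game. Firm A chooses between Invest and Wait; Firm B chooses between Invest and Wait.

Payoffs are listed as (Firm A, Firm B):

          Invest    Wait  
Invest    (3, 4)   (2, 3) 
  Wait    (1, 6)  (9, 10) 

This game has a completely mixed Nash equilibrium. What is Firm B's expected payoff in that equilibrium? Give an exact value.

22/5

First find p, the probability Firm A plays Invest, from Firm B's indifference between Invest and Wait: 4p + 6(1−p) = 3p + 10(1−p), giving p = 4/5.
Since Firm B is indifferent in equilibrium, Firm B's expected payoff equals the payoff from either column against (4/5, 1/5). Using Invest: 4(4/5) + 6(1/5) = 22/5.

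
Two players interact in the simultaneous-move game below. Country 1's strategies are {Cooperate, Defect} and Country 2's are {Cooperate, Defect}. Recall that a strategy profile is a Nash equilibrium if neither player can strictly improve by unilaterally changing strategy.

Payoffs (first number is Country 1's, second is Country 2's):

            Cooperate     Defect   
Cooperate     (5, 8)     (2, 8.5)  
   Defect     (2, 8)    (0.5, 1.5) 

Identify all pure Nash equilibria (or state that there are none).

(Cooperate, Cooperate): Country 2 prefers Defect (8.5 > 8) — not an equilibrium.
(Cooperate, Defect): Country 1 gets 2 ≥ 0.5 from Defect, and Country 2 gets 8.5 ≥ 8 from Cooperate — Nash equilibrium.
(Defect, Cooperate): Country 1 prefers Cooperate (5 > 2) — not an equilibrium.
(Defect, Defect): Country 1 prefers Cooperate (2 > 0.5); Country 2 prefers Cooperate (8 > 1.5) — not an equilibrium.

(Cooperate, Defect)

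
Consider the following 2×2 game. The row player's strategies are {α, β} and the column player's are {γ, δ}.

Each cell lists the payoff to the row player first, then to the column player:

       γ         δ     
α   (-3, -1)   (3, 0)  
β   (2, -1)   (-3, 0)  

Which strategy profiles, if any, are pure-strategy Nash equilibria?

(α, γ): the row player prefers β (2 > -3); the column player prefers δ (0 > -1) — not an equilibrium.
(α, δ): the row player gets 3 ≥ -3 from β, and the column player gets 0 ≥ -1 from γ — Nash equilibrium.
(β, γ): the column player prefers δ (0 > -1) — not an equilibrium.
(β, δ): the row player prefers α (3 > -3) — not an equilibrium.

(α, δ)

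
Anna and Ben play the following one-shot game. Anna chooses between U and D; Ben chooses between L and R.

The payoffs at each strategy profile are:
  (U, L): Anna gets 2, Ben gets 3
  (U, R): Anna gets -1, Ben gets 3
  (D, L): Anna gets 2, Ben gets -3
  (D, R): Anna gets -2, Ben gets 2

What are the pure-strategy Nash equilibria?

(U, L) and (U, R)

(U, L): Anna gets 2 ≥ 2 from D, and Ben gets 3 ≥ 3 from R — Nash equilibrium.
(U, R): Anna gets -1 ≥ -2 from D, and Ben gets 3 ≥ 3 from L — Nash equilibrium.
(D, L): Ben prefers R (2 > -3) — not an equilibrium.
(D, R): Anna prefers U (-1 > -2) — not an equilibrium.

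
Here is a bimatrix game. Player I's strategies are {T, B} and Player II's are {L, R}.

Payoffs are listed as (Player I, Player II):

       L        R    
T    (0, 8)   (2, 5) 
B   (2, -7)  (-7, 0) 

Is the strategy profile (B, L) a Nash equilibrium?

At (B, L), Player I earns 2; switching to T would give 0, so Player I has no profitable deviation.
Player II earns -7; switching to R would give 0, so Player II would deviate.
Since at least one player can profitably deviate, this is not a Nash equilibrium.

No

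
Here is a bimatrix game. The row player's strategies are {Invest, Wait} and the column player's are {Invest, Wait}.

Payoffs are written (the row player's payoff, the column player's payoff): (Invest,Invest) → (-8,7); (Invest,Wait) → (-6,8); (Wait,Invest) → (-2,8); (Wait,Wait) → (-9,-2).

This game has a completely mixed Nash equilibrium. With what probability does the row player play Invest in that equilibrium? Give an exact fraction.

10/11

Let r be the probability that the row player plays Invest. In a completely mixed equilibrium, the column player must be indifferent between Invest and Wait.
The column player's expected payoff from Invest is 7r + 8(1−r); from Wait it is 8r − 2(1−r).
Setting these equal: −r + 8 = 10r − 2, so r = 10/11.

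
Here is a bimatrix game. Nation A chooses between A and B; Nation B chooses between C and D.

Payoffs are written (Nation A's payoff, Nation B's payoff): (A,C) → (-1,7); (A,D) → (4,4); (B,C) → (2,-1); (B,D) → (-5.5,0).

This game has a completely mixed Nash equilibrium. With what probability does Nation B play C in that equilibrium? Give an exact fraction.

19/25

Let q be the probability that Nation B plays C. In a completely mixed equilibrium, Nation A must be indifferent between A and B.
Nation A's expected payoff from A is −q + 4(1−q); from B it is 2q − 5.5(1−q).
Setting these equal: −5q + 4 = 7.5q − 5.5, so q = 19/25.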